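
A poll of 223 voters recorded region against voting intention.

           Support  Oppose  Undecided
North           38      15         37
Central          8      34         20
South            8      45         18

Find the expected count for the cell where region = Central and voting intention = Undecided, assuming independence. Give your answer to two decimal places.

Row total (Central) = 62; column total (Undecided) = 75; grand total N = 223.
Expected count = (row total × column total) / N = 62 × 75 / 223 = 20.85.

20.85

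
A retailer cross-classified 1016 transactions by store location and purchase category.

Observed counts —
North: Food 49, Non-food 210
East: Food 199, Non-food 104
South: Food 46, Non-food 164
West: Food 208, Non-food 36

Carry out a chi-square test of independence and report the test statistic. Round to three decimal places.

Row totals: 259, 303, 210, 244. Column totals: 502, 514. Grand total N = 1016.
Expected counts (row total × column total / N):
  North, Food: 259×502/1016 = 127.97047
  North, Non-food: 259×514/1016 = 131.02953
  East, Food: 303×502/1016 = 149.71063
  East, Non-food: 303×514/1016 = 153.28937
  South, Food: 210×502/1016 = 103.75984
  South, Non-food: 210×514/1016 = 106.24016
  West, Food: 244×502/1016 = 120.55906
  West, Non-food: 244×514/1016 = 123.44094
Contributions (O − E)²/E:
  (49 − 127.97047)²/127.97047 = 48.7326
  (210 − 131.02953)²/131.02953 = 47.5949
  (199 − 149.71063)²/149.71063 = 16.2276
  (104 − 153.28937)²/153.28937 = 15.8487
  (46 − 103.75984)²/103.75984 = 32.1531
  (164 − 106.24016)²/106.24016 = 31.4024
  (208 − 120.55906)²/120.55906 = 63.4205
  (36 − 123.44094)²/123.44094 = 61.9399
χ² = 48.7326 + 47.5949 + 16.2276 + 15.8487 + 32.1531 + 31.4024 + 63.4205 + 61.9399 = 317.320

317.320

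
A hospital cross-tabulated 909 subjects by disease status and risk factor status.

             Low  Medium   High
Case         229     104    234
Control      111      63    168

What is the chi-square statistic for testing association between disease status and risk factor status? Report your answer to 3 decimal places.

6.564

Row totals: 567, 342. Column totals: 340, 167, 402. Grand total N = 909.
Expected counts (row total × column total / N):
  Case, Low: 567×340/909 = 212.0792
  Case, Medium: 567×167/909 = 104.1683
  Case, High: 567×402/909 = 250.7525
  Control, Low: 342×340/909 = 127.9208
  Control, Medium: 342×167/909 = 62.8317
  Control, High: 342×402/909 = 151.2475
Contributions (O − E)²/E:
  (229 − 212.0792)²/212.0792 = 1.3500
  (104 − 104.1683)²/104.1683 = 0.0003
  (234 − 250.7525)²/250.7525 = 1.1192
  (111 − 127.9208)²/127.9208 = 2.2382
  (63 − 62.8317)²/62.8317 = 0.0005
  (168 − 151.2475)²/151.2475 = 1.8555
χ² = 1.3500 + 0.0003 + 1.1192 + 2.2382 + 0.0005 + 1.8555 = 6.564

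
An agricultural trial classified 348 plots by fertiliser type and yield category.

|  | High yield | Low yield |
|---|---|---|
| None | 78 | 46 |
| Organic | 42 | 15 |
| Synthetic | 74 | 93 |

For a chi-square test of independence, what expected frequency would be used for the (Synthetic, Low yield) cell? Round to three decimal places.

Row total (Synthetic) = 167; column total (Low yield) = 154; grand total N = 348.
Expected count = (row total × column total) / N = 167 × 154 / 348 = 73.902.

73.902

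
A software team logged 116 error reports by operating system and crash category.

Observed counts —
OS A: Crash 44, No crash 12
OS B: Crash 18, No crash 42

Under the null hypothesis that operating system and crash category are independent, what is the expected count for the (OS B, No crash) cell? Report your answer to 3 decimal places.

Row total (OS B) = 60; column total (No crash) = 54; grand total N = 116.
Expected count = (row total × column total) / N = 60 × 54 / 116 = 27.931.

27.931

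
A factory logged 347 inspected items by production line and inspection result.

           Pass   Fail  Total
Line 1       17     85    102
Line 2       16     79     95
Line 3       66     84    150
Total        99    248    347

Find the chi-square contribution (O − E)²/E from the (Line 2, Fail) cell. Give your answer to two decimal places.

1.82

Row total (Line 2) = 95; column total (Fail) = 248; N = 347.
Expected count E = 95 × 248 / 347 = 67.896.
Contribution = (O − E)²/E = (79 − 67.896)² / 67.896 = 1.82.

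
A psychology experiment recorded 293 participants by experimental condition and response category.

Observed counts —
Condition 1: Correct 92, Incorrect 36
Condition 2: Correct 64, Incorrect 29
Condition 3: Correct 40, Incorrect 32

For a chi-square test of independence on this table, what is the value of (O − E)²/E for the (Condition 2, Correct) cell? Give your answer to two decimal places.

0.05

Row total (Condition 2) = 93; column total (Correct) = 196; N = 293.
Expected count E = 93 × 196 / 293 = 62.212.
Contribution = (O − E)²/E = (64 − 62.212)² / 62.212 = 0.05.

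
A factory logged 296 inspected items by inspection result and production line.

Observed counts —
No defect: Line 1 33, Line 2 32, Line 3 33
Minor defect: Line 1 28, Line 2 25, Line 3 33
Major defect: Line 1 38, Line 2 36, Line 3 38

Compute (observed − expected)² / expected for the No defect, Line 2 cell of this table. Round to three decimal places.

0.048

Row total (No defect) = 98; column total (Line 2) = 93; N = 296.
Expected count E = 98 × 93 / 296 = 30.7905.
Contribution = (O − E)²/E = (32 − 30.7905)² / 30.7905 = 0.048.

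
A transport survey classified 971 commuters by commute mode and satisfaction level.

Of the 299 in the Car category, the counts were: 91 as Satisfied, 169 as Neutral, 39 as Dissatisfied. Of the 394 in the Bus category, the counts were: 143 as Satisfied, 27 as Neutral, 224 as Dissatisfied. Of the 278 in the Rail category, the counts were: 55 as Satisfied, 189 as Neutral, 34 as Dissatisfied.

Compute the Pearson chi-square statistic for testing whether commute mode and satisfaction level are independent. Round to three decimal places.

349.222

Row totals: 299, 394, 278. Column totals: 289, 385, 297. Grand total N = 971.
Expected counts (row total × column total / N):
  Car, Satisfied: 299×289/971 = 88.9918
  Car, Neutral: 299×385/971 = 118.5530
  Car, Dissatisfied: 299×297/971 = 91.4552
  Bus, Satisfied: 394×289/971 = 117.2667
  Bus, Neutral: 394×385/971 = 156.2204
  Bus, Dissatisfied: 394×297/971 = 120.5129
  Rail, Satisfied: 278×289/971 = 82.7415
  Rail, Neutral: 278×385/971 = 110.2266
  Rail, Dissatisfied: 278×297/971 = 85.0319
Contributions (O − E)²/E:
  (91 − 88.9918)²/88.9918 = 0.0453
  (169 − 118.5530)²/118.5530 = 21.4663
  (39 − 91.4552)²/91.4552 = 30.0863
  (143 − 117.2667)²/117.2667 = 5.6470
  (27 − 156.2204)²/156.2204 = 106.8869
  (224 − 120.5129)²/120.5129 = 88.8667
  (55 − 82.7415)²/82.7415 = 9.3011
  (189 − 110.2266)²/110.2266 = 56.2954
  (34 − 85.0319)²/85.0319 = 30.6268
χ² = 0.0453 + 21.4663 + 30.0863 + 5.6470 + 106.8869 + 88.8667 + 9.3011 + 56.2954 + 30.6268 = 349.222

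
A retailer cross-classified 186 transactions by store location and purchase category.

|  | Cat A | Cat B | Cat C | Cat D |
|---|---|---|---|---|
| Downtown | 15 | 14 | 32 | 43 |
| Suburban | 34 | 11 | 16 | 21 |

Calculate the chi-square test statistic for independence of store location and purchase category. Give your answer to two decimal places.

18.28

Row totals: 104, 82. Column totals: 49, 25, 48, 64. Grand total N = 186.
Expected counts (row total × column total / N):
  Downtown, Cat A: 104×49/186 = 27.3978
  Downtown, Cat B: 104×25/186 = 13.9785
  Downtown, Cat C: 104×48/186 = 26.8387
  Downtown, Cat D: 104×64/186 = 35.7849
  Suburban, Cat A: 82×49/186 = 21.6022
  Suburban, Cat B: 82×25/186 = 11.0215
  Suburban, Cat C: 82×48/186 = 21.1613
  Suburban, Cat D: 82×64/186 = 28.2151
Contributions (O − E)²/E:
  (15 − 27.3978)²/27.3978 = 5.6101
  (14 − 13.9785)²/13.9785 = 0.0000
  (32 − 26.8387)²/26.8387 = 0.9926
  (43 − 35.7849)²/35.7849 = 1.4547
  (34 − 21.6022)²/21.6022 = 7.1153
  (11 − 11.0215)²/11.0215 = 0.0000
  (16 − 21.1613)²/21.1613 = 1.2589
  (21 − 28.2151)²/28.2151 = 1.8450
χ² = 5.6101 + 0.0000 + 0.9926 + 1.4547 + 7.1153 + 0.0000 + 1.2589 + 1.8450 = 18.28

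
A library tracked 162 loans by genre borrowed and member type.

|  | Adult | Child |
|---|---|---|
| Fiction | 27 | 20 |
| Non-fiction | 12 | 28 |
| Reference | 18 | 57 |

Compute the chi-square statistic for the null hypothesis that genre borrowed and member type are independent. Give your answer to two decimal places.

14.80

Row totals: 47, 40, 75. Column totals: 57, 105. Grand total N = 162.
Expected counts (row total × column total / N):
  Fiction, Adult: 47×57/162 = 16.537
  Fiction, Child: 47×105/162 = 30.463
  Non-fiction, Adult: 40×57/162 = 14.074
  Non-fiction, Child: 40×105/162 = 25.926
  Reference, Adult: 75×57/162 = 26.389
  Reference, Child: 75×105/162 = 48.611
Contributions (O − E)²/E:
  (27 − 16.537)²/16.537 = 6.6200
  (20 − 30.463)²/30.463 = 3.5937
  (12 − 14.074)²/14.074 = 0.3056
  (28 − 25.926)²/25.926 = 0.1659
  (18 − 26.389)²/26.389 = 2.6668
  (57 − 48.611)²/48.611 = 1.4477
χ² = 6.6200 + 3.5937 + 0.3056 + 0.1659 + 2.6668 + 1.4477 = 14.80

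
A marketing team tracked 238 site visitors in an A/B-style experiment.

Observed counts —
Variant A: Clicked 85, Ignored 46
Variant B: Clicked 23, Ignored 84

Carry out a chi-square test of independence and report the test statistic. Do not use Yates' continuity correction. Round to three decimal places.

44.735

Row totals: 131, 107. Column totals: 108, 130. Grand total N = 238.
Expected counts (row total × column total / N):
  Variant A, Clicked: 131×108/238 = 59.4454
  Variant A, Ignored: 131×130/238 = 71.5546
  Variant B, Clicked: 107×108/238 = 48.5546
  Variant B, Ignored: 107×130/238 = 58.4454
Contributions (O − E)²/E:
  (85 − 59.4454)²/59.4454 = 10.9855
  (46 − 71.5546)²/71.5546 = 9.1264
  (23 − 48.5546)²/48.5546 = 13.4496
  (84 − 58.4454)²/58.4454 = 11.1735
χ² = 10.9855 + 9.1264 + 13.4496 + 11.1735 = 44.735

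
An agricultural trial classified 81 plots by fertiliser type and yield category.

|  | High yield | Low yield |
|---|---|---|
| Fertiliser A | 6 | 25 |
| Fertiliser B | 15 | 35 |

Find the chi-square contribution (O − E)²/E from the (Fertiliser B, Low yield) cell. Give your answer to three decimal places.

0.112

Row total (Fertiliser B) = 50; column total (Low yield) = 60; N = 81.
Expected count E = 50 × 60 / 81 = 37.0370.
Contribution = (O − E)²/E = (35 − 37.0370)² / 37.0370 = 0.112.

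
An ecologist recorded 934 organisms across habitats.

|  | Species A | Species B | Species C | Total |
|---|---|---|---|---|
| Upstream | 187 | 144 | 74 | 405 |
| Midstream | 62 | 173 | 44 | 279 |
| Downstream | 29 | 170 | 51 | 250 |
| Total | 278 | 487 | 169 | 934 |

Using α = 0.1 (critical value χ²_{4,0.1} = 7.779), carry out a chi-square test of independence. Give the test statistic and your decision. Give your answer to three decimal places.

109.888; reject H₀

Grand total N = 934.
Expected counts (row total × column total / N):
  Upstream, Species A: 405×278/934 = 120.5460
  Upstream, Species B: 405×487/934 = 211.1724
  Upstream, Species C: 405×169/934 = 73.2816
  Midstream, Species A: 279×278/934 = 83.0428
  Midstream, Species B: 279×487/934 = 145.4743
  Midstream, Species C: 279×169/934 = 50.4829
  Downstream, Species A: 250×278/934 = 74.4111
  Downstream, Species B: 250×487/934 = 130.3533
  Downstream, Species C: 250×169/934 = 45.2355
Contributions (O − E)²/E:
  (187 − 120.5460)²/120.5460 = 36.6344
  (144 − 211.1724)²/211.1724 = 21.3671
  (74 − 73.2816)²/73.2816 = 0.0070
  (62 − 83.0428)²/83.0428 = 5.3322
  (173 − 145.4743)²/145.4743 = 5.2082
  (44 − 50.4829)²/50.4829 = 0.8325
  (29 − 74.4111)²/74.4111 = 27.7132
  (170 − 130.3533)²/130.3533 = 12.0585
  (51 − 45.2355)²/45.2355 = 0.7346
χ² = 36.6344 + 21.3671 + 0.0070 + 5.3322 + 5.2082 + 0.8325 + 27.7132 + 12.0585 + 0.7346 = 109.888
df = (3−1)(3−1) = 4. Since 109.888 > 7.779, reject the null hypothesis of independence at α = 0.1.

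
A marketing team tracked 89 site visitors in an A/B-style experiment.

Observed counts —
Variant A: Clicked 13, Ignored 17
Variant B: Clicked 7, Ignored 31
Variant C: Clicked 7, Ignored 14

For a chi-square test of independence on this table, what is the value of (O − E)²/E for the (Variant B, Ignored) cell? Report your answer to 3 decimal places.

Row total (Variant B) = 38; column total (Ignored) = 62; N = 89.
Expected count E = 38 × 62 / 89 = 26.4719.
Contribution = (O − E)²/E = (31 − 26.4719)² / 26.4719 = 0.775.

0.775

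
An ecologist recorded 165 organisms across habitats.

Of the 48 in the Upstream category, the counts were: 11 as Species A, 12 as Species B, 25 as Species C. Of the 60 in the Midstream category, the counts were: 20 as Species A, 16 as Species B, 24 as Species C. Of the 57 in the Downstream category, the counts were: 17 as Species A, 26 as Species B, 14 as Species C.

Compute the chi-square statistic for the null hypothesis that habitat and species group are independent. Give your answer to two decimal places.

10.70

Row totals: 48, 60, 57. Column totals: 48, 54, 63. Grand total N = 165.
Expected counts (row total × column total / N):
  Upstream, Species A: 48×48/165 = 13.964
  Upstream, Species B: 48×54/165 = 15.709
  Upstream, Species C: 48×63/165 = 18.327
  Midstream, Species A: 60×48/165 = 17.455
  Midstream, Species B: 60×54/165 = 19.636
  Midstream, Species C: 60×63/165 = 22.909
  Downstream, Species A: 57×48/165 = 16.582
  Downstream, Species B: 57×54/165 = 18.655
  Downstream, Species C: 57×63/165 = 21.764
Contributions (O − E)²/E:
  (11 − 13.964)²/13.964 = 0.6291
  (12 − 15.709)²/15.709 = 0.8757
  (25 − 18.327)²/18.327 = 2.4297
  (20 − 17.455)²/17.455 = 0.3711
  (16 − 19.636)²/19.636 = 0.6733
  (24 − 22.909)²/22.909 = 0.0520
  (17 − 16.582)²/16.582 = 0.0105
  (26 − 18.655)²/18.655 = 2.8919
  (14 − 21.764)²/21.764 = 2.7697
χ² = 0.6291 + 0.8757 + 2.4297 + 0.3711 + 0.6733 + 0.0520 + 0.0105 + 2.8919 + 2.7697 = 10.70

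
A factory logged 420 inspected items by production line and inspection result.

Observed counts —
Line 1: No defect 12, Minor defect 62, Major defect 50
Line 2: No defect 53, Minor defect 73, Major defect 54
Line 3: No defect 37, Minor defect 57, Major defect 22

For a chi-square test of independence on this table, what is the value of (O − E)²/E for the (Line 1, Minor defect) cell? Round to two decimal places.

Row total (Line 1) = 124; column total (Minor defect) = 192; N = 420.
Expected count E = 124 × 192 / 420 = 56.686.
Contribution = (O − E)²/E = (62 − 56.686)² / 56.686 = 0.50.

0.50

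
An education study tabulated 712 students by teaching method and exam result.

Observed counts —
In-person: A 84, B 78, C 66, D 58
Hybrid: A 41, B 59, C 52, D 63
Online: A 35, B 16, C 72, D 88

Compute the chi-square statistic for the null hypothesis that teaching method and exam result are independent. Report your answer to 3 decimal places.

Row totals: 286, 215, 211. Column totals: 160, 153, 190, 209. Grand total N = 712.
Expected counts (row total × column total / N):
  In-person, A: 286×160/712 = 64.26966
  In-person, B: 286×153/712 = 61.45787
  In-person, C: 286×190/712 = 76.32022
  In-person, D: 286×209/712 = 83.95225
  Hybrid, A: 215×160/712 = 48.31461
  Hybrid, B: 215×153/712 = 46.20084
  Hybrid, C: 215×190/712 = 57.37360
  Hybrid, D: 215×209/712 = 63.11096
  Online, A: 211×160/712 = 47.41573
  Online, B: 211×153/712 = 45.34129
  Online, C: 211×190/712 = 56.30618
  Online, D: 211×209/712 = 61.93680
Contributions (O − E)²/E:
  (84 − 64.26966)²/64.26966 = 6.0571
  (78 − 61.45787)²/61.45787 = 4.4525
  (66 − 76.32022)²/76.32022 = 1.3955
  (58 − 83.95225)²/83.95225 = 8.0226
  (41 − 48.31461)²/48.31461 = 1.1074
  (59 − 46.20084)²/46.20084 = 3.5458
  (52 − 57.37360)²/57.37360 = 0.5033
  (63 − 63.11096)²/63.11096 = 0.0002
  (35 − 47.41573)²/47.41573 = 3.2510
  (16 − 45.34129)²/45.34129 = 18.9874
  (72 − 56.30618)²/56.30618 = 4.3742
  (88 − 61.93680)²/61.93680 = 10.9675
χ² = 6.0571 + 4.4525 + 1.3955 + 8.0226 + 1.1074 + 3.5458 + 0.5033 + 0.0002 + 3.2510 + 18.9874 + 4.3742 + 10.9675 = 62.665

62.665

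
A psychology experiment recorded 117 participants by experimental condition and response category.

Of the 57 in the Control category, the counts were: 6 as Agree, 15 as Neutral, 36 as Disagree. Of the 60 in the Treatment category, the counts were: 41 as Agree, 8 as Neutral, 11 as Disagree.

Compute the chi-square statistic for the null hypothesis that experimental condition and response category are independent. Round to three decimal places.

Row totals: 57, 60. Column totals: 47, 23, 47. Grand total N = 117.
Expected counts (row total × column total / N):
  Control, Agree: 57×47/117 = 22.8974
  Control, Neutral: 57×23/117 = 11.2051
  Control, Disagree: 57×47/117 = 22.8974
  Treatment, Agree: 60×47/117 = 24.1026
  Treatment, Neutral: 60×23/117 = 11.7949
  Treatment, Disagree: 60×47/117 = 24.1026
Contributions (O − E)²/E:
  (6 − 22.8974)²/22.8974 = 12.4696
  (15 − 11.2051)²/11.2051 = 1.2852
  (36 − 22.8974)²/22.8974 = 7.4977
  (41 − 24.1026)²/24.1026 = 11.8461
  (8 − 11.7949)²/11.7949 = 1.2210
  (11 − 24.1026)²/24.1026 = 7.1228
χ² = 12.4696 + 1.2852 + 7.4977 + 11.8461 + 1.2210 + 7.1228 = 41.442

41.442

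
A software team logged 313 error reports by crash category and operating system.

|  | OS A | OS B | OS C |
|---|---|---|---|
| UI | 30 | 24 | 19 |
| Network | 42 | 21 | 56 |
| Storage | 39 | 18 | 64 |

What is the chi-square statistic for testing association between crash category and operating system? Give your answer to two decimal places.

Row totals: 73, 119, 121. Column totals: 111, 63, 139. Grand total N = 313.
Expected counts (row total × column total / N):
  UI, OS A: 73×111/313 = 25.8882
  UI, OS B: 73×63/313 = 14.6933
  UI, OS C: 73×139/313 = 32.4185
  Network, OS A: 119×111/313 = 42.2013
  Network, OS B: 119×63/313 = 23.9521
  Network, OS C: 119×139/313 = 52.8466
  Storage, OS A: 121×111/313 = 42.9105
  Storage, OS B: 121×63/313 = 24.3546
  Storage, OS C: 121×139/313 = 53.7348
Contributions (O − E)²/E:
  (30 − 25.8882)²/25.8882 = 0.6531
  (24 − 14.6933)²/14.6933 = 5.8948
  (19 − 32.4185)²/32.4185 = 5.5541
  (42 − 42.2013)²/42.2013 = 0.0010
  (21 − 23.9521)²/23.9521 = 0.3638
  (56 − 52.8466)²/52.8466 = 0.1882
  (39 − 42.9105)²/42.9105 = 0.3564
  (18 − 24.3546)²/24.3546 = 1.6580
  (64 − 53.7348)²/53.7348 = 1.9610
χ² = 0.6531 + 5.8948 + 5.5541 + 0.0010 + 0.3638 + 0.1882 + 0.3564 + 1.6580 + 1.9610 = 16.63

16.63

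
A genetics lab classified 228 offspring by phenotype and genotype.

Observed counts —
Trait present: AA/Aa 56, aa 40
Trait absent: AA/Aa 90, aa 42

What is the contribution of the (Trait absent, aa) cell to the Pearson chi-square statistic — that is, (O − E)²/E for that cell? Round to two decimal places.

Row total (Trait absent) = 132; column total (aa) = 82; N = 228.
Expected count E = 132 × 82 / 228 = 47.474.
Contribution = (O − E)²/E = (42 − 47.474)² / 47.474 = 0.63.

0.63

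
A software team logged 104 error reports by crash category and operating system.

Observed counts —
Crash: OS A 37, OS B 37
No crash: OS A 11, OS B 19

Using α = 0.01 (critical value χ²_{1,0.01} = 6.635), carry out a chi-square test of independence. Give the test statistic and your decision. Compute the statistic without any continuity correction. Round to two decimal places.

1.53; fail to reject H₀

Row totals: 74, 30. Column totals: 48, 56. Grand total N = 104.
Expected counts (row total × column total / N):
  Crash, OS A: 74×48/104 = 34.1538
  Crash, OS B: 74×56/104 = 39.8462
  No crash, OS A: 30×48/104 = 13.8462
  No crash, OS B: 30×56/104 = 16.1538
Contributions (O − E)²/E:
  (37 − 34.1538)²/34.1538 = 0.2372
  (37 − 39.8462)²/39.8462 = 0.2033
  (11 − 13.8462)²/13.8462 = 0.5851
  (19 − 16.1538)²/16.1538 = 0.5015
χ² = 0.2372 + 0.2033 + 0.5851 + 0.5015 = 1.53
df = (2−1)(2−1) = 1. Since 1.53 < 6.635, fail to reject the null hypothesis of independence at α = 0.01.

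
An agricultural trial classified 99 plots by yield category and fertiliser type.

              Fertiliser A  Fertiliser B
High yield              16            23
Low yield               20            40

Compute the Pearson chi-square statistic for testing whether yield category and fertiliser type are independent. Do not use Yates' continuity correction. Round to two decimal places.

Row totals: 39, 60. Column totals: 36, 63. Grand total N = 99.
Expected counts (row total × column total / N):
  High yield, Fertiliser A: 39×36/99 = 14.182
  High yield, Fertiliser B: 39×63/99 = 24.818
  Low yield, Fertiliser A: 60×36/99 = 21.818
  Low yield, Fertiliser B: 60×63/99 = 38.182
Contributions (O − E)²/E:
  (16 − 14.182)²/14.182 = 0.2331
  (23 − 24.818)²/24.818 = 0.1332
  (20 − 21.818)²/21.818 = 0.1515
  (40 − 38.182)²/38.182 = 0.0866
χ² = 0.2331 + 0.1332 + 0.1515 + 0.0866 = 0.60

0.60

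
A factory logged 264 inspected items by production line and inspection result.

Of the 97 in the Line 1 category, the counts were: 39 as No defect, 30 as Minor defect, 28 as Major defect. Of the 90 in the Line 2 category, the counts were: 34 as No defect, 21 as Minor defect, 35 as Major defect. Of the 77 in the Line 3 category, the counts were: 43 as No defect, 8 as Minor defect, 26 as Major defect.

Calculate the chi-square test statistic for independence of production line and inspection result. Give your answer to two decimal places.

Row totals: 97, 90, 77. Column totals: 116, 59, 89. Grand total N = 264.
Expected counts (row total × column total / N):
  Line 1, No defect: 97×116/264 = 42.621
  Line 1, Minor defect: 97×59/264 = 21.678
  Line 1, Major defect: 97×89/264 = 32.701
  Line 2, No defect: 90×116/264 = 39.545
  Line 2, Minor defect: 90×59/264 = 20.114
  Line 2, Major defect: 90×89/264 = 30.341
  Line 3, No defect: 77×116/264 = 33.833
  Line 3, Minor defect: 77×59/264 = 17.208
  Line 3, Major defect: 77×89/264 = 25.958
Contributions (O − E)²/E:
  (39 − 42.621)²/42.621 = 0.3076
  (30 − 21.678)²/21.678 = 3.1947
  (28 − 32.701)²/32.701 = 0.6758
  (34 − 39.545)²/39.545 = 0.7775
  (21 − 20.114)²/20.114 = 0.0390
  (35 − 30.341)²/30.341 = 0.7154
  (43 − 33.833)²/33.833 = 2.4838
  (8 − 17.208)²/17.208 = 4.9272
  (26 − 25.958)²/25.958 = 0.0001
χ² = 0.3076 + 3.1947 + 0.6758 + 0.7775 + 0.0390 + 0.7154 + 2.4838 + 4.9272 + 0.0001 = 13.12

13.12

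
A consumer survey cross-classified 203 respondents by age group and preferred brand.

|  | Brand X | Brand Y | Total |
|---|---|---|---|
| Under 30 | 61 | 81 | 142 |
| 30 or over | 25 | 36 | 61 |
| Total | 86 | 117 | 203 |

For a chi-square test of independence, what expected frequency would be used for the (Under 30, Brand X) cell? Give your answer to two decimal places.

Row total (Under 30) = 142; column total (Brand X) = 86; grand total N = 203.
Expected count = (row total × column total) / N = 142 × 86 / 203 = 60.16.

60.16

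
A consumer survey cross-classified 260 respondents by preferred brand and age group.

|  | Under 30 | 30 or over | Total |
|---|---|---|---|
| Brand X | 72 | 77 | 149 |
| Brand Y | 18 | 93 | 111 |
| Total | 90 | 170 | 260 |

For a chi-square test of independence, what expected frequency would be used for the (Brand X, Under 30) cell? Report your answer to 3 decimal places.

51.577

Row total (Brand X) = 149; column total (Under 30) = 90; grand total N = 260.
Expected count = (row total × column total) / N = 149 × 90 / 260 = 51.577.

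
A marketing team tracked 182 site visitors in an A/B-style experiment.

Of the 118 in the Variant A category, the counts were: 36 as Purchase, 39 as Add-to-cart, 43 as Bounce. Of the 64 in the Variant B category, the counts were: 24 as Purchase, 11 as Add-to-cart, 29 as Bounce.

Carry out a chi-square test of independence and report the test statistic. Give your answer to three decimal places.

5.242

Row totals: 118, 64. Column totals: 60, 50, 72. Grand total N = 182.
Expected counts (row total × column total / N):
  Variant A, Purchase: 118×60/182 = 38.9011
  Variant A, Add-to-cart: 118×50/182 = 32.4176
  Variant A, Bounce: 118×72/182 = 46.6813
  Variant B, Purchase: 64×60/182 = 21.0989
  Variant B, Add-to-cart: 64×50/182 = 17.5824
  Variant B, Bounce: 64×72/182 = 25.3187
Contributions (O − E)²/E:
  (36 − 38.9011)²/38.9011 = 0.2164
  (39 − 32.4176)²/32.4176 = 1.3366
  (43 − 46.6813)²/46.6813 = 0.2903
  (24 − 21.0989)²/21.0989 = 0.3989
  (11 − 17.5824)²/17.5824 = 2.4643
  (29 − 25.3187)²/25.3187 = 0.5353
χ² = 0.2164 + 1.3366 + 0.2903 + 0.3989 + 2.4643 + 0.5353 = 5.242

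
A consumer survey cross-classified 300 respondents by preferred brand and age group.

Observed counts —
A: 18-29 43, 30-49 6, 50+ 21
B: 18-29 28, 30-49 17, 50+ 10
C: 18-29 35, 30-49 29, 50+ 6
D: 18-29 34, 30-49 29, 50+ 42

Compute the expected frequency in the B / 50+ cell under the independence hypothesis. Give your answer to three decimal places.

14.483

Row total (B) = 55; column total (50+) = 79; grand total N = 300.
Expected count = (row total × column total) / N = 55 × 79 / 300 = 14.483.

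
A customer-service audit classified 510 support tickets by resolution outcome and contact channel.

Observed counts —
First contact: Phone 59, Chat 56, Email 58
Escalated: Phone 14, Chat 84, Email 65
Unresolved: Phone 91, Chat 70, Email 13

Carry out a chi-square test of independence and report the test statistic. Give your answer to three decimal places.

Row totals: 173, 163, 174. Column totals: 164, 210, 136. Grand total N = 510.
Expected counts (row total × column total / N):
  First contact, Phone: 173×164/510 = 55.63137
  First contact, Chat: 173×210/510 = 71.23529
  First contact, Email: 173×136/510 = 46.13333
  Escalated, Phone: 163×164/510 = 52.41569
  Escalated, Chat: 163×210/510 = 67.11765
  Escalated, Email: 163×136/510 = 43.46667
  Unresolved, Phone: 174×164/510 = 55.95294
  Unresolved, Chat: 174×210/510 = 71.64706
  Unresolved, Email: 174×136/510 = 46.40000
Contributions (O − E)²/E:
  (59 − 55.63137)²/55.63137 = 0.2040
  (56 − 71.23529)²/71.23529 = 3.2584
  (58 − 46.13333)²/46.13333 = 3.0524
  (14 − 52.41569)²/52.41569 = 28.1550
  (84 − 67.11765)²/67.11765 = 4.2465
  (65 − 43.46667)²/43.46667 = 10.6676
  (91 − 55.95294)²/55.95294 = 21.9523
  (70 − 71.64706)²/71.64706 = 0.0379
  (13 − 46.40000)²/46.40000 = 24.0422
χ² = 0.2040 + 3.2584 + 3.0524 + 28.1550 + 4.2465 + 10.6676 + 21.9523 + 0.0379 + 24.0422 = 95.616

95.616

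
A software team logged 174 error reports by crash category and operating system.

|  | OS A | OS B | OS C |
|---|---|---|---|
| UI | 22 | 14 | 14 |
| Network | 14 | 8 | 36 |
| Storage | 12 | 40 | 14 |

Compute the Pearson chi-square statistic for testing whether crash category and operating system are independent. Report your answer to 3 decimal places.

42.864

Row totals: 50, 58, 66. Column totals: 48, 62, 64. Grand total N = 174.
Expected counts (row total × column total / N):
  UI, OS A: 50×48/174 = 13.79310
  UI, OS B: 50×62/174 = 17.81609
  UI, OS C: 50×64/174 = 18.39080
  Network, OS A: 58×48/174 = 16.00000
  Network, OS B: 58×62/174 = 20.66667
  Network, OS C: 58×64/174 = 21.33333
  Storage, OS A: 66×48/174 = 18.20690
  Storage, OS B: 66×62/174 = 23.51724
  Storage, OS C: 66×64/174 = 24.27586
Contributions (O − E)²/E:
  (22 − 13.79310)²/13.79310 = 4.8831
  (14 − 17.81609)²/17.81609 = 0.8174
  (14 − 18.39080)²/18.39080 = 1.0483
  (14 − 16.00000)²/16.00000 = 0.2500
  (8 − 20.66667)²/20.66667 = 7.7634
  (36 − 21.33333)²/21.33333 = 10.0833
  (12 − 18.20690)²/18.20690 = 2.1160
  (40 − 23.51724)²/23.51724 = 11.5524
  (14 − 24.27586)²/24.27586 = 4.3497
χ² = 4.8831 + 0.8174 + 1.0483 + 0.2500 + 7.7634 + 10.0833 + 2.1160 + 11.5524 + 4.3497 = 42.864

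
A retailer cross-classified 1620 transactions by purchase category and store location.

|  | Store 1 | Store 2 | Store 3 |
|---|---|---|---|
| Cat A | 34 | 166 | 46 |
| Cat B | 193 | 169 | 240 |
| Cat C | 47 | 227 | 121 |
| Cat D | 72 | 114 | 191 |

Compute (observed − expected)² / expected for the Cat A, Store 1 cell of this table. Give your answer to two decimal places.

6.54

Row total (Cat A) = 246; column total (Store 1) = 346; N = 1620.
Expected count E = 246 × 346 / 1620 = 52.541.
Contribution = (O − E)²/E = (34 − 52.541)² / 52.541 = 6.54.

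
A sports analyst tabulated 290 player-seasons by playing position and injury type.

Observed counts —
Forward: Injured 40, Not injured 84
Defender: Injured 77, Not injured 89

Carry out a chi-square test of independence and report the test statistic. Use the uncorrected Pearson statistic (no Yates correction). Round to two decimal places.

5.89

Row totals: 124, 166. Column totals: 117, 173. Grand total N = 290.
Expected counts (row total × column total / N):
  Forward, Injured: 124×117/290 = 50.028
  Forward, Not injured: 124×173/290 = 73.972
  Defender, Injured: 166×117/290 = 66.972
  Defender, Not injured: 166×173/290 = 99.028
Contributions (O − E)²/E:
  (40 − 50.028)²/50.028 = 2.0101
  (84 − 73.972)²/73.972 = 1.3594
  (77 − 66.972)²/66.972 = 1.5015
  (89 − 99.028)²/99.028 = 1.0155
χ² = 2.0101 + 1.3594 + 1.5015 + 1.0155 = 5.89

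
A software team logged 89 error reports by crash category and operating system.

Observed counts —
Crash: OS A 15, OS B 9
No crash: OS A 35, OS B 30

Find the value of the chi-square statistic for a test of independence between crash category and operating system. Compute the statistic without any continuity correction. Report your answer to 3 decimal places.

Row totals: 24, 65. Column totals: 50, 39. Grand total N = 89.
Expected counts (row total × column total / N):
  Crash, OS A: 24×50/89 = 13.4831
  Crash, OS B: 24×39/89 = 10.5169
  No crash, OS A: 65×50/89 = 36.5169
  No crash, OS B: 65×39/89 = 28.4831
Contributions (O − E)²/E:
  (15 − 13.4831)²/13.4831 = 0.1707
  (9 − 10.5169)²/10.5169 = 0.2188
  (35 − 36.5169)²/36.5169 = 0.0630
  (30 − 28.4831)²/28.4831 = 0.0808
χ² = 0.1707 + 0.2188 + 0.0630 + 0.0808 = 0.533

0.533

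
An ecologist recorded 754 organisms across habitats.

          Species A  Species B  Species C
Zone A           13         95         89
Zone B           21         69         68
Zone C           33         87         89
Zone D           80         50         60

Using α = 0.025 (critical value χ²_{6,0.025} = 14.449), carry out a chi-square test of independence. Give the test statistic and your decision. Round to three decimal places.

89.399; reject H₀

Row totals: 197, 158, 209, 190. Column totals: 147, 301, 306. Grand total N = 754.
Expected counts (row total × column total / N):
  Zone A, Species A: 197×147/754 = 38.4072
  Zone A, Species B: 197×301/754 = 78.6432
  Zone A, Species C: 197×306/754 = 79.9496
  Zone B, Species A: 158×147/754 = 30.8037
  Zone B, Species B: 158×301/754 = 63.0743
  Zone B, Species C: 158×306/754 = 64.1220
  Zone C, Species A: 209×147/754 = 40.7467
  Zone C, Species B: 209×301/754 = 83.4337
  Zone C, Species C: 209×306/754 = 84.8196
  Zone D, Species A: 190×147/754 = 37.0424
  Zone D, Species B: 190×301/754 = 75.8488
  Zone D, Species C: 190×306/754 = 77.1088
Contributions (O − E)²/E:
  (13 − 38.4072)²/38.4072 = 16.8074
  (95 − 78.6432)²/78.6432 = 3.4020
  (89 − 79.9496)²/79.9496 = 1.0245
  (21 − 30.8037)²/30.8037 = 3.1202
  (69 − 63.0743)²/63.0743 = 0.5567
  (68 − 64.1220)²/64.1220 = 0.2345
  (33 − 40.7467)²/40.7467 = 1.4728
  (87 − 83.4337)²/83.4337 = 0.1524
  (89 − 84.8196)²/84.8196 = 0.2060
  (80 − 37.0424)²/37.0424 = 49.8174
  (50 − 75.8488)²/75.8488 = 8.8091
  (60 − 77.1088)²/77.1088 = 3.7961
χ² = 16.8074 + 3.4020 + 1.0245 + 3.1202 + 0.5567 + 0.2345 + 1.4728 + 0.1524 + 0.2060 + 49.8174 + 8.8091 + 3.7961 = 89.399
df = (4−1)(3−1) = 6. Since 89.399 > 14.449, reject the null hypothesis of independence at α = 0.025.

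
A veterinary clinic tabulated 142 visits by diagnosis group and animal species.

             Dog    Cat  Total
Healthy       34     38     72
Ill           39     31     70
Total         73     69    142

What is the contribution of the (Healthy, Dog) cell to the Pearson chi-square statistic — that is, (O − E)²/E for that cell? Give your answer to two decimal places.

Row total (Healthy) = 72; column total (Dog) = 73; N = 142.
Expected count E = 72 × 73 / 142 = 37.014.
Contribution = (O − E)²/E = (34 − 37.014)² / 37.014 = 0.25.

0.25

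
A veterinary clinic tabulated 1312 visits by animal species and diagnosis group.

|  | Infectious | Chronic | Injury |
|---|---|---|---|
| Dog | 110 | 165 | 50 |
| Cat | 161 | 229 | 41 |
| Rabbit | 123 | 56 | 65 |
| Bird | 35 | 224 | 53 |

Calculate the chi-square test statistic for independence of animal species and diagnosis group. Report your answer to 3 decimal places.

163.394

Row totals: 325, 431, 244, 312. Column totals: 429, 674, 209. Grand total N = 1312.
Expected counts (row total × column total / N):
  Dog, Infectious: 325×429/1312 = 106.2691
  Dog, Chronic: 325×674/1312 = 166.9588
  Dog, Injury: 325×209/1312 = 51.7721
  Cat, Infectious: 431×429/1312 = 140.9291
  Cat, Chronic: 431×674/1312 = 221.4131
  Cat, Injury: 431×209/1312 = 68.6578
  Rabbit, Infectious: 244×429/1312 = 79.7835
  Rabbit, Chronic: 244×674/1312 = 125.3476
  Rabbit, Injury: 244×209/1312 = 38.8689
  Bird, Infectious: 312×429/1312 = 102.0183
  Bird, Chronic: 312×674/1312 = 160.2805
  Bird, Injury: 312×209/1312 = 49.7012
Contributions (O − E)²/E:
  (110 − 106.2691)²/106.2691 = 0.1310
  (165 − 166.9588)²/166.9588 = 0.0230
  (50 − 51.7721)²/51.7721 = 0.0607
  (161 − 140.9291)²/140.9291 = 2.8585
  (229 − 221.4131)²/221.4131 = 0.2600
  (41 − 68.6578)²/68.6578 = 11.1415
  (123 − 79.7835)²/79.7835 = 23.4092
  (56 − 125.3476)²/125.3476 = 38.3660
  (65 − 38.8689)²/38.8689 = 17.5676
  (35 − 102.0183)²/102.0183 = 44.0259
  (224 − 160.2805)²/160.2805 = 25.3317
  (53 − 49.7012)²/49.7012 = 0.2190
χ² = 0.1310 + 0.0230 + 0.0607 + 2.8585 + 0.2600 + 11.1415 + 23.4092 + 38.3660 + 17.5676 + 44.0259 + 25.3317 + 0.2190 = 163.394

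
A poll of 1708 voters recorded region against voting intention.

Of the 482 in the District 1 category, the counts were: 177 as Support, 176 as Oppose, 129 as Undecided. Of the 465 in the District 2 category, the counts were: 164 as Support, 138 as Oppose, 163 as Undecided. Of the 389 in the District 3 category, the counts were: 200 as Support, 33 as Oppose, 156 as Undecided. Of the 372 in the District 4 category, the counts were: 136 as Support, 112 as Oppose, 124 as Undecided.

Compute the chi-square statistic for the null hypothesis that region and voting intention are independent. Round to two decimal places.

Row totals: 482, 465, 389, 372. Column totals: 677, 459, 572. Grand total N = 1708.
Expected counts (row total × column total / N):
  District 1, Support: 482×677/1708 = 191.050
  District 1, Oppose: 482×459/1708 = 129.530
  District 1, Undecided: 482×572/1708 = 161.419
  District 2, Support: 465×677/1708 = 184.312
  District 2, Oppose: 465×459/1708 = 124.962
  District 2, Undecided: 465×572/1708 = 155.726
  District 3, Support: 389×677/1708 = 154.188
  District 3, Oppose: 389×459/1708 = 104.538
  District 3, Undecided: 389×572/1708 = 130.274
  District 4, Support: 372×677/1708 = 147.450
  District 4, Oppose: 372×459/1708 = 99.970
  District 4, Undecided: 372×572/1708 = 124.581
Contributions (O − E)²/E:
  (177 − 191.050)²/191.050 = 1.0333
  (176 − 129.530)²/129.530 = 16.6715
  (129 − 161.419)²/161.419 = 6.5110
  (164 − 184.312)²/184.312 = 2.2385
  (138 − 124.962)²/124.962 = 1.3603
  (163 − 155.726)²/155.726 = 0.3398
  (200 − 154.188)²/154.188 = 13.6116
  (33 − 104.538)²/104.538 = 48.9553
  (156 − 130.274)²/130.274 = 5.0803
  (136 − 147.450)²/147.450 = 0.8891
  (112 − 99.970)²/99.970 = 1.4476
  (124 − 124.581)²/124.581 = 0.0027
χ² = 1.0333 + 16.6715 + 6.5110 + 2.2385 + 1.3603 + 0.3398 + 13.6116 + 48.9553 + 5.0803 + 0.8891 + 1.4476 + 0.0027 = 98.14

98.14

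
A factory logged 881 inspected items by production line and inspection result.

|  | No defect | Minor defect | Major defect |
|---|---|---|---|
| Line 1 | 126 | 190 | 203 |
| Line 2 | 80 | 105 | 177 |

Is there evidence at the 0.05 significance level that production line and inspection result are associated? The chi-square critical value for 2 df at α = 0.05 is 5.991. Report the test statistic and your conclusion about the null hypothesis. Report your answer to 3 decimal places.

Row totals: 519, 362. Column totals: 206, 295, 380. Grand total N = 881.
Expected counts (row total × column total / N):
  Line 1, No defect: 519×206/881 = 121.3553
  Line 1, Minor defect: 519×295/881 = 173.7855
  Line 1, Major defect: 519×380/881 = 223.8593
  Line 2, No defect: 362×206/881 = 84.6447
  Line 2, Minor defect: 362×295/881 = 121.2145
  Line 2, Major defect: 362×380/881 = 156.1407
Contributions (O − E)²/E:
  (126 − 121.3553)²/121.3553 = 0.1778
  (190 − 173.7855)²/173.7855 = 1.5128
  (203 − 223.8593)²/223.8593 = 1.9437
  (80 − 84.6447)²/84.6447 = 0.2549
  (105 − 121.2145)²/121.2145 = 2.1690
  (177 − 156.1407)²/156.1407 = 2.7867
χ² = 0.1778 + 1.5128 + 1.9437 + 0.2549 + 2.1690 + 2.7867 = 8.845
df = (2−1)(3−1) = 2. Since 8.845 > 5.991, reject the null hypothesis of independence at α = 0.05.

8.845; reject H₀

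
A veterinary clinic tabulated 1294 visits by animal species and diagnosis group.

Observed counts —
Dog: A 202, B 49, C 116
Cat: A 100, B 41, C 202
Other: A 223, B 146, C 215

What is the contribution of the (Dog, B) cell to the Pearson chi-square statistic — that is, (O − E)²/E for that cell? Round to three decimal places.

4.805

Row total (Dog) = 367; column total (B) = 236; N = 1294.
Expected count E = 367 × 236 / 1294 = 66.9335.
Contribution = (O − E)²/E = (49 − 66.9335)² / 66.9335 = 4.805.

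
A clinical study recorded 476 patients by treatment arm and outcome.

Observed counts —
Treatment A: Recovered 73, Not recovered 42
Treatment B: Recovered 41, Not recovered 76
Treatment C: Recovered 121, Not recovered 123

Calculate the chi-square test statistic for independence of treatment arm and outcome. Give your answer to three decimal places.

Row totals: 115, 117, 244. Column totals: 235, 241. Grand total N = 476.
Expected counts (row total × column total / N):
  Treatment A, Recovered: 115×235/476 = 56.7752
  Treatment A, Not recovered: 115×241/476 = 58.2248
  Treatment B, Recovered: 117×235/476 = 57.7626
  Treatment B, Not recovered: 117×241/476 = 59.2374
  Treatment C, Recovered: 244×235/476 = 120.4622
  Treatment C, Not recovered: 244×241/476 = 123.5378
Contributions (O − E)²/E:
  (73 − 56.7752)²/56.7752 = 4.6366
  (42 − 58.2248)²/58.2248 = 4.5212
  (41 − 57.7626)²/57.7626 = 4.8645
  (76 − 59.2374)²/59.2374 = 4.7434
  (121 − 120.4622)²/120.4622 = 0.0024
  (123 − 123.5378)²/123.5378 = 0.0023
χ² = 4.6366 + 4.5212 + 4.8645 + 4.7434 + 0.0024 + 0.0023 = 18.770

18.770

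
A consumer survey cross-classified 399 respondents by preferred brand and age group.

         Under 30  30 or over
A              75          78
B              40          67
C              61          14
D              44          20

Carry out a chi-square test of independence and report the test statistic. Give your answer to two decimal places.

Row totals: 153, 107, 75, 64. Column totals: 220, 179. Grand total N = 399.
Expected counts (row total × column total / N):
  A, Under 30: 153×220/399 = 84.361
  A, 30 or over: 153×179/399 = 68.639
  B, Under 30: 107×220/399 = 58.997
  B, 30 or over: 107×179/399 = 48.003
  C, Under 30: 75×220/399 = 41.353
  C, 30 or over: 75×179/399 = 33.647
  D, Under 30: 64×220/399 = 35.288
  D, 30 or over: 64×179/399 = 28.712
Contributions (O − E)²/E:
  (75 − 84.361)²/84.361 = 1.0387
  (78 − 68.639)²/68.639 = 1.2767
  (40 − 58.997)²/58.997 = 6.1170
  (67 − 48.003)²/48.003 = 7.5180
  (61 − 41.353)²/41.353 = 9.3344
  (14 − 33.647)²/33.647 = 11.4722
  (44 − 35.288)²/35.288 = 2.1508
  (20 − 28.712)²/28.712 = 2.6435
χ² = 1.0387 + 1.2767 + 6.1170 + 7.5180 + 9.3344 + 11.4722 + 2.1508 + 2.6435 = 41.55

41.55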